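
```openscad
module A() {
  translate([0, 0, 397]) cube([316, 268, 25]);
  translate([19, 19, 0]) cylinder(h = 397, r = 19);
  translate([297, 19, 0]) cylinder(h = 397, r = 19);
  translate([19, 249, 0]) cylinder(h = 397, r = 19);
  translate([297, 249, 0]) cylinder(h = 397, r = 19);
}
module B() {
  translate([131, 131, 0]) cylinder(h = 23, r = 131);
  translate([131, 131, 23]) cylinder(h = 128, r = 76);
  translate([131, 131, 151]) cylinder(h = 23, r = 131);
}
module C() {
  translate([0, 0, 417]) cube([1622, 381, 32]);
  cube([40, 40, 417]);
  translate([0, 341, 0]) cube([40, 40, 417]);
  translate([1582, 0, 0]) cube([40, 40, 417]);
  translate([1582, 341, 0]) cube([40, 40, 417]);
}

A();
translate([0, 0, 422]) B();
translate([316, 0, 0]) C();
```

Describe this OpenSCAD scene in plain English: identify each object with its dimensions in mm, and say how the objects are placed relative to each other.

A is a four-legged stool. The seat is a 316×268×25 mm slab whose top surface is at z = 422 mm; four round legs, each 38 mm in diameter, run from the floor (z = 0) to the underside of the seat, each leg's axis is inset half a diameter from the nearest pair of seat edges (so the leg's bounding box is flush with the corner).

B is a spool: two coaxial disc flanges of radius 131 mm and thickness 23 mm, joined by a core cylinder of radius 76 mm and height 128 mm. The lower flange rests on z = 0 and the three cylinders share a vertical axis.

C is a long wooden bench with a 1622 mm (x) × 381 mm (y) seat, 32 mm thick, its top surface 449 mm above the floor. Four 40 mm square legs at the seat corners, flush with the edges, run from z = 0 to the seat underside.

The spool is on top of the stool. The bench is against the stool's +x side, with their −y faces flush.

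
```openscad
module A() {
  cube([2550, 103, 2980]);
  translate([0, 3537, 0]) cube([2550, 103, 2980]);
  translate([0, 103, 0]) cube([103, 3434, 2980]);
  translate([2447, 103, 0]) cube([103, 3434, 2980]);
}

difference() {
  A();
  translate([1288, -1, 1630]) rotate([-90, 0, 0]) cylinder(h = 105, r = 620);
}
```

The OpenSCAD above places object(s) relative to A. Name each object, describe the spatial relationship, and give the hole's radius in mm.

The subtracted cylinder has r = 620 mm.

A is a house frame. The house frame has a circular hole through its front wall. The hole's radius is 620 mm.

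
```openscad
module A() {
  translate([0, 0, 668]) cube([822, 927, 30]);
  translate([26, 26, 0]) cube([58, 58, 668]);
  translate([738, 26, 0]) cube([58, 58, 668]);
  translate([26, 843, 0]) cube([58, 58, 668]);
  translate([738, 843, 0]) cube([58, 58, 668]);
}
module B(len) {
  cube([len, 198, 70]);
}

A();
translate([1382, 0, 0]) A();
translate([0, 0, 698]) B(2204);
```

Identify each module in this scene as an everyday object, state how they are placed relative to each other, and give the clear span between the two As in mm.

A is a table. B is a beam. A beam spans the tops of two tables. The clear span between the two tables is 560 mm.

Second table starts at x = 1382; first ends at x = 822; clear span = 1382 − 822 = 560 mm.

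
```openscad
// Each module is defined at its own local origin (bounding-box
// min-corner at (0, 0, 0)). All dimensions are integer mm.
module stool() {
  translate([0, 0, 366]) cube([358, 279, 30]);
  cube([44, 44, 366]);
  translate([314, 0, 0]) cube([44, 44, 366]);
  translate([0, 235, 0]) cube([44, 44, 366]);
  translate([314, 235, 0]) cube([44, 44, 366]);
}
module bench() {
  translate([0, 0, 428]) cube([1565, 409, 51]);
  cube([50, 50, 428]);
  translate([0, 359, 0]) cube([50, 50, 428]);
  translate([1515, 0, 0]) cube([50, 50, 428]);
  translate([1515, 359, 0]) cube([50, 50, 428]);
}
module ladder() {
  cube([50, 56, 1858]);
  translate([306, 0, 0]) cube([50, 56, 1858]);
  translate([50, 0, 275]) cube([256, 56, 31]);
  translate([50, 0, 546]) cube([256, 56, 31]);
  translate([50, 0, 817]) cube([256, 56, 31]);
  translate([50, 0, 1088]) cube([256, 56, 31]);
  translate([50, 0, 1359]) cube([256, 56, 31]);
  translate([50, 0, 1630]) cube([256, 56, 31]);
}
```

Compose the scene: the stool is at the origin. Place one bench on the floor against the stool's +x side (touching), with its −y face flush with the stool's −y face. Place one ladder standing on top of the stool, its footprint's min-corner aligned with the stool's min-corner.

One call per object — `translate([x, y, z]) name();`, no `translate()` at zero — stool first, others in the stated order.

stool();
translate([358, 0, 0]) bench();
translate([0, 0, 396]) ladder();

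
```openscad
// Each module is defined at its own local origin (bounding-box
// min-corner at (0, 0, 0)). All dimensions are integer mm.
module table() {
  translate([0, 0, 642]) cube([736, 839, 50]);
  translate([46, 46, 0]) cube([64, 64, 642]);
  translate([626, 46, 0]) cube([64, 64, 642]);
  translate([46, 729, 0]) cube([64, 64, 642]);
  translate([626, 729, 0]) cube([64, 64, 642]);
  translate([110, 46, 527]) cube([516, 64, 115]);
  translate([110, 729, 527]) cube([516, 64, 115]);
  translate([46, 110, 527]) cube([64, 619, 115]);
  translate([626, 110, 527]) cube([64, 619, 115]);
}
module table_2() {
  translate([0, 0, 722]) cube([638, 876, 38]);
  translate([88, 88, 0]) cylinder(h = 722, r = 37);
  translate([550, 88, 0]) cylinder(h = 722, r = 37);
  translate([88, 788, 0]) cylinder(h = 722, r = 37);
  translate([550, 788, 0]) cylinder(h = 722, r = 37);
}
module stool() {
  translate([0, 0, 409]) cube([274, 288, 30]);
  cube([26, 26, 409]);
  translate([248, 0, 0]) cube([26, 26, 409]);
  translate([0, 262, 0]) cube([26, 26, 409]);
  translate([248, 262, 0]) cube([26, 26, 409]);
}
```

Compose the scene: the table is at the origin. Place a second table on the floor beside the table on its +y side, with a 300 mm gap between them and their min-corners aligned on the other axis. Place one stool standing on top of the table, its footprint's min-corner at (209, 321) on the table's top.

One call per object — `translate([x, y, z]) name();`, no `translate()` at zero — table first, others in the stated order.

table();
translate([0, 1139, 0]) table_2();
translate([209, 321, 692]) stool();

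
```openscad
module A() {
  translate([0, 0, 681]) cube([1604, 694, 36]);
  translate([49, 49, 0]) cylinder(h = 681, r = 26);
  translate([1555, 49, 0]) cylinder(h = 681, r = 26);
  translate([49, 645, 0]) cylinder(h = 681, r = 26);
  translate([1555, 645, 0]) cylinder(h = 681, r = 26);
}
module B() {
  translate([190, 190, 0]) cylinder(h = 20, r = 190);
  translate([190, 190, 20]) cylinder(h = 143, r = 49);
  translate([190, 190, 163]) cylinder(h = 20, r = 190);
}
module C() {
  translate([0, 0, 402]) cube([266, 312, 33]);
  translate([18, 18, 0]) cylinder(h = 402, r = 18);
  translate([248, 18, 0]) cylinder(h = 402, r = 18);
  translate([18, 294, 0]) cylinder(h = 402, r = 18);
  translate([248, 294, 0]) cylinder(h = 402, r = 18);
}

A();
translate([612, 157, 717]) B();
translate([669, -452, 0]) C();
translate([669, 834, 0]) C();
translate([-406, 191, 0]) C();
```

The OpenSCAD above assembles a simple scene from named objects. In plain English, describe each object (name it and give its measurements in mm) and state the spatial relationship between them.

A is a rectangular dining table. The top is 1604×694×36 mm with its upper surface at z = 717 mm. It stands on four round legs of 52 mm diameter, each leg's bounding box inset 23 mm from the nearest pair of top edges, running from the floor to the underside of the top.

B is a spool: two coaxial disc flanges of radius 190 mm and thickness 20 mm, joined by a core cylinder of radius 49 mm and height 143 mm. The lower flange rests on z = 0 and the three cylinders share a vertical axis.

C is a four-legged stool. The seat is 266×312 mm, 33 mm thick, top at z = 435 mm. It stands on four round legs, each 36 mm in diameter, from z = 0 to the seat underside, each leg's axis is inset half a diameter from the nearest pair of seat edges (so the leg's bounding box is flush with the corner).

The spool is on top of the table, centred. Three stools sit around the table at the −y, +y, −x sides.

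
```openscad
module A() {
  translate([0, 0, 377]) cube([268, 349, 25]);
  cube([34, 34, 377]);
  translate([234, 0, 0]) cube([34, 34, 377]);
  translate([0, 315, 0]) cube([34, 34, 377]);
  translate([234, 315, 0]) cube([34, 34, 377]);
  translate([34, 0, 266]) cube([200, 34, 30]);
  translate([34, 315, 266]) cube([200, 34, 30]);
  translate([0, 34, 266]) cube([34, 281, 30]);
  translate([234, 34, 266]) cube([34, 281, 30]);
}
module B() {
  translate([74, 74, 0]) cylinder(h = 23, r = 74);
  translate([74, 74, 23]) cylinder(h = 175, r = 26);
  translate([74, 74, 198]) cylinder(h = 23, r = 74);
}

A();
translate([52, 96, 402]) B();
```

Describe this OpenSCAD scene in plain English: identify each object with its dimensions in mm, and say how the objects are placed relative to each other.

A is a four-legged stool. The seat is 268×349 mm, 25 mm thick, top at z = 402 mm. It stands on four square legs, each 34×34 mm in cross-section, from z = 0 to the seat underside, each flush with a corner of the seat. Four stretchers, 34 mm wide and 30 mm tall, connect adjacent legs with their undersides at z = 266 mm, each running between the inner faces of the legs it joins and aligned with the legs' outer faces on the other axis.

B is a spool: two coaxial disc flanges of radius 74 mm and thickness 23 mm, joined by a core cylinder of radius 26 mm and height 175 mm. The lower flange rests on z = 0 and the three cylinders share a vertical axis.

The spool is on top of the stool.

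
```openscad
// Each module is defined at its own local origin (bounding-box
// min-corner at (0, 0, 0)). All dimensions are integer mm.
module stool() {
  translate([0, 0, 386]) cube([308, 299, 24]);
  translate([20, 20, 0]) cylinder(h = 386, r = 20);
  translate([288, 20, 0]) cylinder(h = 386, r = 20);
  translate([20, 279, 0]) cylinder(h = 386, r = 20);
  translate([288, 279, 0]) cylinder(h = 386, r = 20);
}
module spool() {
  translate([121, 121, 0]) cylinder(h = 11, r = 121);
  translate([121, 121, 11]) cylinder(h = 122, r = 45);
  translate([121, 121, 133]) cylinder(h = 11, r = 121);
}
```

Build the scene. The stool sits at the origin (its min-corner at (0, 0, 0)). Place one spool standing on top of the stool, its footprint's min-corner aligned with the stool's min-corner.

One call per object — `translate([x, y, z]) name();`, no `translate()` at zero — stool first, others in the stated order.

stool();
translate([0, 0, 410]) spool();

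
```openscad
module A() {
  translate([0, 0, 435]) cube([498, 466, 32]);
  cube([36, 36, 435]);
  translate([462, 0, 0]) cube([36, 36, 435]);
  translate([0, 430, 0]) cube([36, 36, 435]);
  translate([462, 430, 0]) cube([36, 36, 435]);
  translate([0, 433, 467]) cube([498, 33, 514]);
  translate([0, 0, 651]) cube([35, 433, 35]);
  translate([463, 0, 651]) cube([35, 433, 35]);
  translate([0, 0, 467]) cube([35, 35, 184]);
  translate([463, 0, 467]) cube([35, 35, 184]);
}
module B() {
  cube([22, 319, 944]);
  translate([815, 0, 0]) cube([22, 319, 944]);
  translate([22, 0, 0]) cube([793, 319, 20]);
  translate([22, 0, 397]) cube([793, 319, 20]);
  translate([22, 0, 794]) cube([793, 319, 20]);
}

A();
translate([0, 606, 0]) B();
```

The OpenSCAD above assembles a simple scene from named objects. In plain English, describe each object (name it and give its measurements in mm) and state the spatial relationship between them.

A is a chair: 498×466 mm seat, 32 mm thick, top at z = 467 mm, on four 36 mm square corner legs flush with the seat edges. A 33 mm thick backrest slab spans the full seat width, extending 514 mm above the seat top, its back face flush with the seat's +y edge. Two armrests of 35×35 mm section run along each side from the seat's front edge to the front of the backrest, top faces 219 mm above the seat top and outer faces flush with the seat's x-edges; a 35×35 mm post under the front of each armrest stands on the seat at the front corner.

B is a bookshelf 837 mm wide overall, 319 mm deep and 944 mm tall. The two sides are 22 mm thick vertical panels. 3 horizontal shelves of 20 mm thickness span between the inner faces of the sides; the lowest shelf sits on the floor and shelves are stacked with a clear vertical gap of 377 mm between each pair.

The bookshelf is on the floor beside the chair on its +y side.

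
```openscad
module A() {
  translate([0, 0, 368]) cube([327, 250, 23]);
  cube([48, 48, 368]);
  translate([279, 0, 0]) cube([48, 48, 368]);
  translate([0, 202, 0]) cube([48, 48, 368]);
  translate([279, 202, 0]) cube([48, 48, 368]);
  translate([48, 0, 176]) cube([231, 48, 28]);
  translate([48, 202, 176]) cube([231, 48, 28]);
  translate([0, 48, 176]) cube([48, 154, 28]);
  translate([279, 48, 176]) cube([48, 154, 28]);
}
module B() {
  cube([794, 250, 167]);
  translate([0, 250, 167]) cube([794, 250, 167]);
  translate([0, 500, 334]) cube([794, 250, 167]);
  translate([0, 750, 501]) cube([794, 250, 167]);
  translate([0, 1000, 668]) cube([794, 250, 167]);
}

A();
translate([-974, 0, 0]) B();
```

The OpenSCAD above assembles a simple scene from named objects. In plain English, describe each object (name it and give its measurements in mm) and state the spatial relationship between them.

A is a four-legged stool. The seat is a 327×250×23 mm slab whose top surface is at z = 391 mm; four square legs, each 48×48 mm in cross-section, run from the floor (z = 0) to the underside of the seat, each flush with a corner of the seat. Four stretchers, 48 mm wide and 28 mm tall, connect adjacent legs with their undersides at z = 176 mm, each running between the inner faces of the legs it joins and aligned with the legs' outer faces on the other axis.

B is a straight staircase of 5 solid steps. Each step is 794 mm wide (x), 250 mm deep (y, the going) and 167 mm tall (the rise). The first step rests on the floor; each subsequent step sits one going further in +y and one rise higher in +z, directly behind and above the previous step with no overlap.

The staircase is on the floor beside the stool on its −x side.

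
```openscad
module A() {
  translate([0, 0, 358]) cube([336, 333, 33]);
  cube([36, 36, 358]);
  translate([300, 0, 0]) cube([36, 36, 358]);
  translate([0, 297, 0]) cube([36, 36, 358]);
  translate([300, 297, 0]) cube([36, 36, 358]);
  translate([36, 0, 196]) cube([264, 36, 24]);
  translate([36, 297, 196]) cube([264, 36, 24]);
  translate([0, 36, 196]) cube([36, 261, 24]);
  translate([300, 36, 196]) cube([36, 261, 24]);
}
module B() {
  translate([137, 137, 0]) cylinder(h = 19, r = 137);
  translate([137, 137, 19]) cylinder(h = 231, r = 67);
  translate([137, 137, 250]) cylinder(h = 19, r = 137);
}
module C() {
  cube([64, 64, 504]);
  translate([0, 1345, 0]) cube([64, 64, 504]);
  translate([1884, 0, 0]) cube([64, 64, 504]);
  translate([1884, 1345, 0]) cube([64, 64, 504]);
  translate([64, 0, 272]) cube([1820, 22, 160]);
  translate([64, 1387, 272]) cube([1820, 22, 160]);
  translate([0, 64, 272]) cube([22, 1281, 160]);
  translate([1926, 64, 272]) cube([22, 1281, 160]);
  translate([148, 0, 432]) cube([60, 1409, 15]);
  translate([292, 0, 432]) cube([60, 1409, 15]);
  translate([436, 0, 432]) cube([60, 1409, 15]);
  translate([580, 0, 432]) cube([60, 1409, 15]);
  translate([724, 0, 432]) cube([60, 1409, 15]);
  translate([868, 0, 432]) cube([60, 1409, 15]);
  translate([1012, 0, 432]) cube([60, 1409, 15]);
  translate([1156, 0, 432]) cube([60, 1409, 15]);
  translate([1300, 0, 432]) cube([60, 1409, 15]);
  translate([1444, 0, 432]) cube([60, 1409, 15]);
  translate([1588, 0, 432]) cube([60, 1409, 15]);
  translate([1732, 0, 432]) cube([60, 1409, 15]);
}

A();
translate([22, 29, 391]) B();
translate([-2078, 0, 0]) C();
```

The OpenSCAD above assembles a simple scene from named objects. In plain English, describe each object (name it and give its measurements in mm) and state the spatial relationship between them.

A is a four-legged stool. The seat is a 336×333×33 mm slab whose top surface is at z = 391 mm; four square legs, each 36×36 mm in cross-section, run from the floor (z = 0) to the underside of the seat, each flush with a corner of the seat. Four stretchers, 36 mm wide and 24 mm tall, connect adjacent legs with their undersides at z = 196 mm, each running between the inner faces of the legs it joins and aligned with the legs' outer faces on the other axis.

B is a spool: two coaxial disc flanges of radius 137 mm and thickness 19 mm, joined by a core cylinder of radius 67 mm and height 231 mm. The lower flange rests on z = 0 and the three cylinders share a vertical axis.

C is a bed frame 1948 mm long (x) by 1409 mm wide (y). Four 64×64 mm corner posts, 504 mm tall, at the corners of the footprint. Four rails of 22 mm thickness and 160 mm height run between adjacent posts with their undersides at z = 272 mm, their outer faces flush with the outside of the frame (the two x-running rails run between the posts' inner faces; the two y-running rails run between the posts' inner faces). 12 slats, each 60 mm wide (x) and 15 mm thick, lie across the top of the two x-running rails, running the full 1409 mm width of the frame in y; the slats are evenly spaced along x between the inner faces of the end posts with equal gaps (rounded down to the nearest mm) at the −x end and between each pair — any rounding remainder accumulates at the +x end.

The spool is on top of the stool. The bed frame is on the floor beside the stool on its −x side.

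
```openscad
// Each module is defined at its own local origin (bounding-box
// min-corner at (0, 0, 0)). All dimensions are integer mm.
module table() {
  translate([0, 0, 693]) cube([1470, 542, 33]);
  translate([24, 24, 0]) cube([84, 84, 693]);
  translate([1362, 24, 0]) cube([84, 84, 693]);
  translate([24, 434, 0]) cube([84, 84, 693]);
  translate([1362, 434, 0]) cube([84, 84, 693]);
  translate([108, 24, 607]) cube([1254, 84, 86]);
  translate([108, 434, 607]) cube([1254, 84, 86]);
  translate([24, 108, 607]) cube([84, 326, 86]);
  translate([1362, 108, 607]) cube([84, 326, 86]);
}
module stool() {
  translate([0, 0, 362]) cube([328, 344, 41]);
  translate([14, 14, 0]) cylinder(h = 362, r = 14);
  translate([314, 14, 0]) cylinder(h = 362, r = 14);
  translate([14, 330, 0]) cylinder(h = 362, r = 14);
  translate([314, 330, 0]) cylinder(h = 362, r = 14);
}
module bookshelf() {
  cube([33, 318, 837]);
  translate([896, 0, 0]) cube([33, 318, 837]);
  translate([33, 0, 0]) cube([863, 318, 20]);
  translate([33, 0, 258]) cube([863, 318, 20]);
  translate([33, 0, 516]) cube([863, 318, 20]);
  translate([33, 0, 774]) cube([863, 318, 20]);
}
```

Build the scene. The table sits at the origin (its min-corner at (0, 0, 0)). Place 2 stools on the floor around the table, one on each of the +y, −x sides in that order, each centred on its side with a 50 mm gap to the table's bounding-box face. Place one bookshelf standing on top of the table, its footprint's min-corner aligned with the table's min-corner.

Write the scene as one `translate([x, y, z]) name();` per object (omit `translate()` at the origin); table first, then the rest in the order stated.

table();
translate([571, 592, 0]) stool();
translate([-378, 99, 0]) stool();
translate([0, 0, 726]) bookshelf();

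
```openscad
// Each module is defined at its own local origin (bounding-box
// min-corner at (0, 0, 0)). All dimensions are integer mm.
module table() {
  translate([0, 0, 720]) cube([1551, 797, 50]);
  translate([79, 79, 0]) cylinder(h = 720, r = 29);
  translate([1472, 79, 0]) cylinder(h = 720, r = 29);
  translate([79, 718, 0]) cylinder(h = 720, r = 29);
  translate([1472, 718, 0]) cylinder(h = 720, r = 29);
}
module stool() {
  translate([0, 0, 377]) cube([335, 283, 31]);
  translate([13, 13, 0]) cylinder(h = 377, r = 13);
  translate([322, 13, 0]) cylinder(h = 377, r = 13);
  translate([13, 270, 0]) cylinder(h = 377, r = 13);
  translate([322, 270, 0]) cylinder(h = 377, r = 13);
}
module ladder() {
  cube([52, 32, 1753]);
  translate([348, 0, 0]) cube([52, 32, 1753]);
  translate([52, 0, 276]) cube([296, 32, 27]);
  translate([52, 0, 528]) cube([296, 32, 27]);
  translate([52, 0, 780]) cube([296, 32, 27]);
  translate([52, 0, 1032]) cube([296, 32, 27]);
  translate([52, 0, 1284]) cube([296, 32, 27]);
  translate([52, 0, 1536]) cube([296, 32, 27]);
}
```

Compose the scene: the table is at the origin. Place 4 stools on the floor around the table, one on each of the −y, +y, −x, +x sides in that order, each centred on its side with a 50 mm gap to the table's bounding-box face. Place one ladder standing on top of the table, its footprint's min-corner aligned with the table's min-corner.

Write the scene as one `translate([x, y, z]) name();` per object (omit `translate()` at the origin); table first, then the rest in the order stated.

table();
translate([608, -333, 0]) stool();
translate([608, 847, 0]) stool();
translate([-385, 257, 0]) stool();
translate([1601, 257, 0]) stool();
translate([0, 0, 770]) ladder();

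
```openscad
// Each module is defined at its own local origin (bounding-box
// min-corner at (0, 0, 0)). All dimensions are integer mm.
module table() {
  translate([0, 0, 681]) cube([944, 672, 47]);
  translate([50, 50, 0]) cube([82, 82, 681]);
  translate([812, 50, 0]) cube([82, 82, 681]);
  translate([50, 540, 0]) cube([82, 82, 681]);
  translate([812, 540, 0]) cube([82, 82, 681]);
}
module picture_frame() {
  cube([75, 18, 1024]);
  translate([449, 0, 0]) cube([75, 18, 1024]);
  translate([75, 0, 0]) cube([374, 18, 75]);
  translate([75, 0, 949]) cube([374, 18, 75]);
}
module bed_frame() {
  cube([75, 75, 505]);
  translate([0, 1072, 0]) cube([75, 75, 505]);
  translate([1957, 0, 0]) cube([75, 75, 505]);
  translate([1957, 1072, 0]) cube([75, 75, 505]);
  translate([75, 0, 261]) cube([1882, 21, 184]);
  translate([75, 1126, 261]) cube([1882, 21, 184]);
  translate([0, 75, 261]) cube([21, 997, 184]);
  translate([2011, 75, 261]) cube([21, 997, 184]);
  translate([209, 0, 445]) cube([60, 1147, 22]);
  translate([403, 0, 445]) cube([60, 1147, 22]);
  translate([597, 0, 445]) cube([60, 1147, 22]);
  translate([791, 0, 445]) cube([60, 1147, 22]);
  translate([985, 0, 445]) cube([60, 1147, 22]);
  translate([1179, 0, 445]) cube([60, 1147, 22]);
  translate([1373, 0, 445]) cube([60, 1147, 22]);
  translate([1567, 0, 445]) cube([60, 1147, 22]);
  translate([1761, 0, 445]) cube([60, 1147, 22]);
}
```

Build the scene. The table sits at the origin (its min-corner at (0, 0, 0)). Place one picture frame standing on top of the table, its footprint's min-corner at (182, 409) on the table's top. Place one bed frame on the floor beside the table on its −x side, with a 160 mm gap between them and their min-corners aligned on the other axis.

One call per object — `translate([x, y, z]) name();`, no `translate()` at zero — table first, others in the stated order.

table();
translate([182, 409, 728]) picture_frame();
translate([-2192, 0, 0]) bed_frame();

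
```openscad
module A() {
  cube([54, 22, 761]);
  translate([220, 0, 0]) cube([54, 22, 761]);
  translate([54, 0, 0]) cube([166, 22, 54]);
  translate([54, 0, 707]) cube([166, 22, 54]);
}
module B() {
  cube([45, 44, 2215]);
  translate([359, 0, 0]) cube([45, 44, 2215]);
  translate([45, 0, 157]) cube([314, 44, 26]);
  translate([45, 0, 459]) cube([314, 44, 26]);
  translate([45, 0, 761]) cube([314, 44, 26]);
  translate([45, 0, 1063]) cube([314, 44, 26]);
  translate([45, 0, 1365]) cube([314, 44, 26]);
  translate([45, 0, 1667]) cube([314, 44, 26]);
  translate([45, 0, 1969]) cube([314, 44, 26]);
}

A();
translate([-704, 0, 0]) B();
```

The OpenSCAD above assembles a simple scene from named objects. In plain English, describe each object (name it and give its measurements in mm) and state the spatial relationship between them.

A is a picture frame with a 166×653 mm rectangular opening (x by z) and a uniform 54 mm border on every side. Frame depth is 22 mm along y. It is built from two vertical stiles running the full outside height and two horizontal rails spanning the gap between the stiles.

B is a wooden ladder with two side rails of 45×44 mm section and 2215 mm height, set 404 mm apart overall. Between them run 7 rectangular rungs (44 mm deep, 26 mm thick), front faces flush with the rails' −y face. The bottom of the first rung is 157 mm above the floor and each subsequent rung is 302 mm higher than the one below.

The ladder is on the floor beside the picture frame on its −x side.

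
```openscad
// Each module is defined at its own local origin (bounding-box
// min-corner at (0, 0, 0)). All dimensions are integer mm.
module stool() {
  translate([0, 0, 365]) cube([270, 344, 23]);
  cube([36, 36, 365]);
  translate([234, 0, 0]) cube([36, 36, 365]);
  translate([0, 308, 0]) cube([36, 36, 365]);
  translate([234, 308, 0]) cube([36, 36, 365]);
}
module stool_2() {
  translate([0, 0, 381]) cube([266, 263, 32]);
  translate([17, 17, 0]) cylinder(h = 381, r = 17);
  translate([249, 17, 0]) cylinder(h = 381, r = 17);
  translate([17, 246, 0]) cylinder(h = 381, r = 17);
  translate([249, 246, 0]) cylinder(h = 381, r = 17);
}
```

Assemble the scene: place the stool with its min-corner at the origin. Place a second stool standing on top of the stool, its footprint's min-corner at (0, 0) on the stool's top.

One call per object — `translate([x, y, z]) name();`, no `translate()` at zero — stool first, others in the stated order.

stool();
translate([0, 0, 388]) stool_2();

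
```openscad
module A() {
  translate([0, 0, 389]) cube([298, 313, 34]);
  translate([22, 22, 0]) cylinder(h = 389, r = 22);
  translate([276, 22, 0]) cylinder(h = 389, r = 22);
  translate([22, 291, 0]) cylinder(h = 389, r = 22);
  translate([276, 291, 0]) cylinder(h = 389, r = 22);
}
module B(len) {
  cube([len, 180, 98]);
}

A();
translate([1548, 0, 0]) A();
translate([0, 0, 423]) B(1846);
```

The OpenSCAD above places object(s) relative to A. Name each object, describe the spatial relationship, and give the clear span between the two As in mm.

A is a stool. B is a beam. A beam spans the tops of two stools. The clear span between the two stools is 1250 mm.

Second stool starts at x = 1548; first ends at x = 298; clear span = 1548 − 298 = 1250 mm.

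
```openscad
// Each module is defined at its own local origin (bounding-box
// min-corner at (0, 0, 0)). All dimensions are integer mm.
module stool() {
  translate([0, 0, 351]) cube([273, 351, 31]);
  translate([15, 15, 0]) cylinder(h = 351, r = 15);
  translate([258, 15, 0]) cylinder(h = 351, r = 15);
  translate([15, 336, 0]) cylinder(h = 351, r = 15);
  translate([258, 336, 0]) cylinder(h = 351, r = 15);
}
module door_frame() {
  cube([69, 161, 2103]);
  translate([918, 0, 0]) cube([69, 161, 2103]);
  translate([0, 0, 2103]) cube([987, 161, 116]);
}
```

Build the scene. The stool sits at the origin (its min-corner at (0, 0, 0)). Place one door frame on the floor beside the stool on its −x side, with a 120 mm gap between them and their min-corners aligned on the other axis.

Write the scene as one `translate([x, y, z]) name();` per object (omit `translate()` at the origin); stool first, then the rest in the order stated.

stool();
translate([-1107, 0, 0]) door_frame();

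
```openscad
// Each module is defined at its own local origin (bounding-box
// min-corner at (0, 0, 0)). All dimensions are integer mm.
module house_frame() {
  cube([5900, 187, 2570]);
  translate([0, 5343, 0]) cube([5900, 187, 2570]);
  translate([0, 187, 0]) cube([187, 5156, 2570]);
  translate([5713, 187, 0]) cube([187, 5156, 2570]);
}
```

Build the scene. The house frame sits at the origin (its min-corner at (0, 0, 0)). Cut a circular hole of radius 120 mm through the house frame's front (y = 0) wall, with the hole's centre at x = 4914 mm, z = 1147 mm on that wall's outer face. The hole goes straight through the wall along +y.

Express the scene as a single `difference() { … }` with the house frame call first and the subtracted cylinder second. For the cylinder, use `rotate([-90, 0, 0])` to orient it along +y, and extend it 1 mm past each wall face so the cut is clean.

difference() {
  house_frame();
  translate([4914, -1, 1147]) rotate([-90, 0, 0]) cylinder(h = 189, r = 120);
}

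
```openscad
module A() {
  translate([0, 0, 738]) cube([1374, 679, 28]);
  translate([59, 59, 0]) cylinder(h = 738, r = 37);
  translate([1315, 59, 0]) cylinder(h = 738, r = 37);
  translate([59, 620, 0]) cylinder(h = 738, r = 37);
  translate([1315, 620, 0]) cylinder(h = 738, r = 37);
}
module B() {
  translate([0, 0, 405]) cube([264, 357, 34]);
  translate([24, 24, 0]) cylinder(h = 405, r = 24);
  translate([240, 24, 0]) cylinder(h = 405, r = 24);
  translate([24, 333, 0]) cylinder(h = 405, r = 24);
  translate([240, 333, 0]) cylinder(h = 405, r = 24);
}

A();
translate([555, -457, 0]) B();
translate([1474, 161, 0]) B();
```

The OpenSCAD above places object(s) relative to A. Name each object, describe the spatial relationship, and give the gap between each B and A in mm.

Each stool's nearest face is 100 mm from the table's bounding box.

A is a table. B is a stool. Two stools sit around the table at the −y, +x sides. The gap between each stool and the table is 100 mm.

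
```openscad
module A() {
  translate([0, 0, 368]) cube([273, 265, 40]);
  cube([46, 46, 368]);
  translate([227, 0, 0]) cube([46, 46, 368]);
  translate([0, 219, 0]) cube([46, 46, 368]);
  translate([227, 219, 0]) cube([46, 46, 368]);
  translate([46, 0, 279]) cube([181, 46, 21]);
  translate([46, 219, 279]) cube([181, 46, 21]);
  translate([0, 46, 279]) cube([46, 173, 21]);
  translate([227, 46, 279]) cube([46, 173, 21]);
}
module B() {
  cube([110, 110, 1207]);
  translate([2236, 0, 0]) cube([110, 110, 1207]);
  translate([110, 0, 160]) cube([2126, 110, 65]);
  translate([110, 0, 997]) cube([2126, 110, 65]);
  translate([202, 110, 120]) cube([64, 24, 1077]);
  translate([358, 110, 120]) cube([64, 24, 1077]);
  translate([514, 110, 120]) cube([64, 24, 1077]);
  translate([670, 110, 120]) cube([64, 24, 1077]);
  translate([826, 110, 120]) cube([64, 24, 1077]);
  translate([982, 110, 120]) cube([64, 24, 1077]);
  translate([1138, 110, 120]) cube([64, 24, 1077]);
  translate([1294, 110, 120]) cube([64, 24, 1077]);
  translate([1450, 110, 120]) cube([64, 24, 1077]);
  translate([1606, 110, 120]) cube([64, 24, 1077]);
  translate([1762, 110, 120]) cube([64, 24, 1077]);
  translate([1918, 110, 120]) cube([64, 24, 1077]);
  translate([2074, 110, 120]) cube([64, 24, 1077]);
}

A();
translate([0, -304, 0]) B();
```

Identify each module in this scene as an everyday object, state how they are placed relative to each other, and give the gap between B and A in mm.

The fence section's nearest face is 170 mm from the stool's −y face.

A is a stool. B is a fence section. The fence section is on the floor beside the stool on its −y side. The gap between the fence section and the stool is 170 mm.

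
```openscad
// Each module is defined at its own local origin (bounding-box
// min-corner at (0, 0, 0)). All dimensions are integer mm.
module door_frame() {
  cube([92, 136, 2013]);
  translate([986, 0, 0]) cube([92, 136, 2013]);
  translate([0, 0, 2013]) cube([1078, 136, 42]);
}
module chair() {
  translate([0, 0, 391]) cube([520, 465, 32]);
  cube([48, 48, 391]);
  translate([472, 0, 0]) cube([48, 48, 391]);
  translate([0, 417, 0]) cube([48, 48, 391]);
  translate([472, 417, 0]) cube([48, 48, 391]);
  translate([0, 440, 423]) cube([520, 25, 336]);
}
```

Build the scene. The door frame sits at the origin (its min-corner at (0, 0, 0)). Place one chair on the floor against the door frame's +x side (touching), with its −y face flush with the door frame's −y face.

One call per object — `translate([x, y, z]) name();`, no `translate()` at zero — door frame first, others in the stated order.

door_frame();
translate([1078, 0, 0]) chair();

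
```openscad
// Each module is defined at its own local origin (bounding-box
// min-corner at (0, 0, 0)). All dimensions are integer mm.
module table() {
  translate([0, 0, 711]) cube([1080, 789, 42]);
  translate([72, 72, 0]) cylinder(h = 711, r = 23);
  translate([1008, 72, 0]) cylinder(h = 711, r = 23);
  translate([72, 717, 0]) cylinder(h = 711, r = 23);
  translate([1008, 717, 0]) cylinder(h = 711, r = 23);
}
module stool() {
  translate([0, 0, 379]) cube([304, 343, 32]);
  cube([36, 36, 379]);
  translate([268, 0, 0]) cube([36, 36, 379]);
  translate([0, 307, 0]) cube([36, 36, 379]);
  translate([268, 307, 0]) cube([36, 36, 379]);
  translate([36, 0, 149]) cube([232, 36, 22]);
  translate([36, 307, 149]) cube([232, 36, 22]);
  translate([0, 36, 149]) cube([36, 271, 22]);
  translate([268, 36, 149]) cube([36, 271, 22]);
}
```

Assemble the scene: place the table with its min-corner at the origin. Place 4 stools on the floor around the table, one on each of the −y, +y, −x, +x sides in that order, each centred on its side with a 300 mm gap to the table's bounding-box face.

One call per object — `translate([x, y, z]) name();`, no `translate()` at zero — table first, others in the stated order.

table();
translate([388, -643, 0]) stool();
translate([388, 1089, 0]) stool();
translate([-604, 223, 0]) stool();
translate([1380, 223, 0]) stool();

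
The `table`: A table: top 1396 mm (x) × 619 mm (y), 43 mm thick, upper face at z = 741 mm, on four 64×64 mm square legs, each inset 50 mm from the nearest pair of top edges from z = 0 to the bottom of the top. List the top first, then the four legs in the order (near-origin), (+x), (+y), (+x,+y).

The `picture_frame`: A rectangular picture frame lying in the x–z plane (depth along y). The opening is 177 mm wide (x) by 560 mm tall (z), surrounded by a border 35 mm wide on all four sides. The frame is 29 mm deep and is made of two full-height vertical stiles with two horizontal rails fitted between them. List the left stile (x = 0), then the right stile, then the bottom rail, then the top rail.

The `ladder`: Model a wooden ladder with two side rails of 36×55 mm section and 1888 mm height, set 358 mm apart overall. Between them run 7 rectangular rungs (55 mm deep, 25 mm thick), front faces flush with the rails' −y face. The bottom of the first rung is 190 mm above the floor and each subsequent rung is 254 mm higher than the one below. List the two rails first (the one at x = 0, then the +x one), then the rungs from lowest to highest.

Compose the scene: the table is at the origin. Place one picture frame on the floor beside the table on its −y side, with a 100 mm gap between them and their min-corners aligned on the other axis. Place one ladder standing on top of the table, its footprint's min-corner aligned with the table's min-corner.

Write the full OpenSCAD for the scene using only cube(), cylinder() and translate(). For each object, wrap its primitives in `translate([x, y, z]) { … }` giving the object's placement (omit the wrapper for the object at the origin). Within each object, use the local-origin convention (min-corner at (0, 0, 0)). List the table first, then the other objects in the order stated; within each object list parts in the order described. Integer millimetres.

translate([0, 0, 698]) cube([1396, 619, 43]);
translate([50, 50, 0]) cube([64, 64, 698]);
translate([1282, 50, 0]) cube([64, 64, 698]);
translate([50, 505, 0]) cube([64, 64, 698]);
translate([1282, 505, 0]) cube([64, 64, 698]);
translate([0, -129, 0]) {
  cube([35, 29, 630]);
  translate([212, 0, 0]) cube([35, 29, 630]);
  translate([35, 0, 0]) cube([177, 29, 35]);
  translate([35, 0, 595]) cube([177, 29, 35]);
}
translate([0, 0, 741]) {
  cube([36, 55, 1888]);
  translate([322, 0, 0]) cube([36, 55, 1888]);
  translate([36, 0, 190]) cube([286, 55, 25]);
  translate([36, 0, 444]) cube([286, 55, 25]);
  translate([36, 0, 698]) cube([286, 55, 25]);
  translate([36, 0, 952]) cube([286, 55, 25]);
  translate([36, 0, 1206]) cube([286, 55, 25]);
  translate([36, 0, 1460]) cube([286, 55, 25]);
  translate([36, 0, 1714]) cube([286, 55, 25]);
}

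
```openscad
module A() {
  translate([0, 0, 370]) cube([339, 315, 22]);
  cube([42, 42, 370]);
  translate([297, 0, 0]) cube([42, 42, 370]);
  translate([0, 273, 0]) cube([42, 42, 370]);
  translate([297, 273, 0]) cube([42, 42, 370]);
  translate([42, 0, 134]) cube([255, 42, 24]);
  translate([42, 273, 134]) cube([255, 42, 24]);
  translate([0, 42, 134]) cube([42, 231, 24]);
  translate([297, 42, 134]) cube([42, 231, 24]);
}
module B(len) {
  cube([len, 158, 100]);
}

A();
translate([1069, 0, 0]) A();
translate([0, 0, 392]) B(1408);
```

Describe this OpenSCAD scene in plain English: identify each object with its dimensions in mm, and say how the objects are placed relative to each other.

A is a simple wooden stool: a rectangular seat 339 mm (x) by 315 mm (y), 22 mm thick, top face at z = 392 mm, on four square legs, each 42×42 mm in cross-section. The legs rest on z = 0, each flush with a corner of the seat. Four stretchers, 42 mm wide and 24 mm tall, connect adjacent legs with their undersides at z = 134 mm, each running between the inner faces of the legs it joins and aligned with the legs' outer faces on the other axis.

B is a rectangular beam 1408 mm long (x), 158 mm deep (y), 100 mm thick (z).

The beam spans the tops of two stools placed 730 mm apart, resting at z = 392 mm.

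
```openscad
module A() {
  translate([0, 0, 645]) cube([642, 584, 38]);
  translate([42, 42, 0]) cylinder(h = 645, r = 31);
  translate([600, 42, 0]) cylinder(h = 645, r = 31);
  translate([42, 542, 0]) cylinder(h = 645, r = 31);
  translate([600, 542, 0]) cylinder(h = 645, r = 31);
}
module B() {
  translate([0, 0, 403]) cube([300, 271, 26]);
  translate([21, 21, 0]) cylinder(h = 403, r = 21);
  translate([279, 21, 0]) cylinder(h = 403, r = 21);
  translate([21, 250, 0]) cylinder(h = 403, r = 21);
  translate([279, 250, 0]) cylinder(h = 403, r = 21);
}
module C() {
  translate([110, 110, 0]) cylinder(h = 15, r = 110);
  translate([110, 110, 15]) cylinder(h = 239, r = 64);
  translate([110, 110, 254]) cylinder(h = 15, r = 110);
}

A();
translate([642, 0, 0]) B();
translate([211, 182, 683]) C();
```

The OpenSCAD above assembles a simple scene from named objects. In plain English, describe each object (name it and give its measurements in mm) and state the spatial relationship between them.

A is a table: top 642 mm (x) × 584 mm (y), 38 mm thick, upper face at z = 683 mm, on four round legs of 62 mm diameter, each leg's bounding box inset 11 mm from the nearest pair of top edges, running from z = 0 to the bottom of the top.

B is a four-legged stool. The seat is 300×271 mm, 26 mm thick, top at z = 429 mm. It stands on four round legs, each 42 mm in diameter, from z = 0 to the seat underside, each leg's axis is inset half a diameter from the nearest pair of seat edges (so the leg's bounding box is flush with the corner).

C is a spool: two coaxial disc flanges of radius 110 mm and thickness 15 mm, joined by a core cylinder of radius 64 mm and height 239 mm. The lower flange rests on z = 0 and the three cylinders share a vertical axis.

The stool is against the table's +x side, with their −y faces flush. The spool is on top of the table, centred.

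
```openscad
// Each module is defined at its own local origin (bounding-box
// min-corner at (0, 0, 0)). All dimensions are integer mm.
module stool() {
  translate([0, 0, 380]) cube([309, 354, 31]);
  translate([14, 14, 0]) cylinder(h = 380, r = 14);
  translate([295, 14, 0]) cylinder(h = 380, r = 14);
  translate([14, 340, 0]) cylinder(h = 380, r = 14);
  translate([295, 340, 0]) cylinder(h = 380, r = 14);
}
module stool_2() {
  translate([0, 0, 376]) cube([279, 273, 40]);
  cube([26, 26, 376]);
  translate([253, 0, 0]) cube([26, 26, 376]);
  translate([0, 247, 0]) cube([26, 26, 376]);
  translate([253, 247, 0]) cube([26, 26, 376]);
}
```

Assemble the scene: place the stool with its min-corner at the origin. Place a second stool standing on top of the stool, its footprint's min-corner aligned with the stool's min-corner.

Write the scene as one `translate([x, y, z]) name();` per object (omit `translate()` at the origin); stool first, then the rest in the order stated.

stool();
translate([0, 0, 411]) stool_2();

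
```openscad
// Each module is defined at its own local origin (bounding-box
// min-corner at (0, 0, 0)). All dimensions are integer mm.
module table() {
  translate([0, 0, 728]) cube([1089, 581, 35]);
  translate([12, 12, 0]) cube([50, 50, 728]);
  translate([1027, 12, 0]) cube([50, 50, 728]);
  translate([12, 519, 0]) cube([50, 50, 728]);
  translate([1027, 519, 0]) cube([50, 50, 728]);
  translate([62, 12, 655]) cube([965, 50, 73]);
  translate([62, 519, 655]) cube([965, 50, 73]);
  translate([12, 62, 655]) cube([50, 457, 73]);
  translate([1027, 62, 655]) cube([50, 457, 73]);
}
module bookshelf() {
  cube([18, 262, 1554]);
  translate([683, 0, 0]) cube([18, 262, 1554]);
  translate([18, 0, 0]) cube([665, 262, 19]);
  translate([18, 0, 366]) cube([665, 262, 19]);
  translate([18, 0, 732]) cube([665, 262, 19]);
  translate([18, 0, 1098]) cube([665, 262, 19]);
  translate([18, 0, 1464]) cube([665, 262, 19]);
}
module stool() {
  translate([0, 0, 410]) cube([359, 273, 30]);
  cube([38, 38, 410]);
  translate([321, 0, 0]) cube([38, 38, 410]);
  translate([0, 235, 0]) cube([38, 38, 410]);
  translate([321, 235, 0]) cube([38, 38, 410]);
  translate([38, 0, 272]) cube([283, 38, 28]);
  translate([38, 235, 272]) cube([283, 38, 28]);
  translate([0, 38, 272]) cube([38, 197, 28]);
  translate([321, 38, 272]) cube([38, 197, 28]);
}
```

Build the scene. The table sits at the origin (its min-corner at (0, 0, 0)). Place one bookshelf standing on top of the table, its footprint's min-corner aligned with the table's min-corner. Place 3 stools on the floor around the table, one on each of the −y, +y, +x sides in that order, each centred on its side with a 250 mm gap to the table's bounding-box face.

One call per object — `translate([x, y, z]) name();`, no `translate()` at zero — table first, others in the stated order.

table();
translate([0, 0, 763]) bookshelf();
translate([365, -523, 0]) stool();
translate([365, 831, 0]) stool();
translate([1339, 154, 0]) stool();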